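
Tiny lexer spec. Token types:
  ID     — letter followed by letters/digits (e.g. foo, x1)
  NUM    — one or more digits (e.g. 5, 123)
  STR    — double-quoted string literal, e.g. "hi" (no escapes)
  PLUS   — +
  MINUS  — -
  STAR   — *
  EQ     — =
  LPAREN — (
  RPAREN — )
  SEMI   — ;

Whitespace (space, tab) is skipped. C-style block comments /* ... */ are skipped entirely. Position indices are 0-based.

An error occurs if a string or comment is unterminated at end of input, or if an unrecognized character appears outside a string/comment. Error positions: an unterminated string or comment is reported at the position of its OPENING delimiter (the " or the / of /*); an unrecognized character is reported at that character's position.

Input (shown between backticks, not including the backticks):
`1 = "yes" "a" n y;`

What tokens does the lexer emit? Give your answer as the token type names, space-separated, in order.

Answer: NUM EQ STR STR ID ID SEMI

Derivation:
pos=0: emit NUM '1' (now at pos=1)
pos=2: emit EQ '='
pos=4: enter STRING mode
pos=4: emit STR "yes" (now at pos=9)
pos=10: enter STRING mode
pos=10: emit STR "a" (now at pos=13)
pos=14: emit ID 'n' (now at pos=15)
pos=16: emit ID 'y' (now at pos=17)
pos=17: emit SEMI ';'
DONE. 7 tokens: [NUM, EQ, STR, STR, ID, ID, SEMI]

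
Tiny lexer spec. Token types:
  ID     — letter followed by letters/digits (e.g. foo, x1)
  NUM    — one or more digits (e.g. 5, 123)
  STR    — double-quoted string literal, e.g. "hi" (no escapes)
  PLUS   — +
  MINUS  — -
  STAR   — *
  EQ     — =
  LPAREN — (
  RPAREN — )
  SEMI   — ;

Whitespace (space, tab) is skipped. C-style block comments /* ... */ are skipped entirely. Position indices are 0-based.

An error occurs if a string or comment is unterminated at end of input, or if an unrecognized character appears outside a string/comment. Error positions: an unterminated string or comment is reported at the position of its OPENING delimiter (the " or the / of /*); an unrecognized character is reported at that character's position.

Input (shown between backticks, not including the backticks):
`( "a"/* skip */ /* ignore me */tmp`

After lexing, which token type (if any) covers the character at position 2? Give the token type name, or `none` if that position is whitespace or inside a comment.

pos=0: emit LPAREN '('
pos=2: enter STRING mode
pos=2: emit STR "a" (now at pos=5)
pos=5: enter COMMENT mode (saw '/*')
exit COMMENT mode (now at pos=15)
pos=16: enter COMMENT mode (saw '/*')
exit COMMENT mode (now at pos=31)
pos=31: emit ID 'tmp' (now at pos=34)
DONE. 3 tokens: [LPAREN, STR, ID]
Position 2: char is '"' -> STR

Answer: STR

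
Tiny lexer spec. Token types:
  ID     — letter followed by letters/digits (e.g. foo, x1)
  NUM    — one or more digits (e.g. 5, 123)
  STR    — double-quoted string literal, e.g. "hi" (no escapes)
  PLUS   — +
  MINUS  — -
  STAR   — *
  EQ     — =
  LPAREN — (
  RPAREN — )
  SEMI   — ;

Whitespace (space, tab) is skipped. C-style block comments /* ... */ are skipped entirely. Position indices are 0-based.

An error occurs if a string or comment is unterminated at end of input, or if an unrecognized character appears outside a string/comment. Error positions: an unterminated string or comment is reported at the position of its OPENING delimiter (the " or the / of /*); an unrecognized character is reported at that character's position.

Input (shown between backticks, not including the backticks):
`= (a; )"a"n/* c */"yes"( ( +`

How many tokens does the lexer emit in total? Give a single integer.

pos=0: emit EQ '='
pos=2: emit LPAREN '('
pos=3: emit ID 'a' (now at pos=4)
pos=4: emit SEMI ';'
pos=6: emit RPAREN ')'
pos=7: enter STRING mode
pos=7: emit STR "a" (now at pos=10)
pos=10: emit ID 'n' (now at pos=11)
pos=11: enter COMMENT mode (saw '/*')
exit COMMENT mode (now at pos=18)
pos=18: enter STRING mode
pos=18: emit STR "yes" (now at pos=23)
pos=23: emit LPAREN '('
pos=25: emit LPAREN '('
pos=27: emit PLUS '+'
DONE. 11 tokens: [EQ, LPAREN, ID, SEMI, RPAREN, STR, ID, STR, LPAREN, LPAREN, PLUS]

Answer: 11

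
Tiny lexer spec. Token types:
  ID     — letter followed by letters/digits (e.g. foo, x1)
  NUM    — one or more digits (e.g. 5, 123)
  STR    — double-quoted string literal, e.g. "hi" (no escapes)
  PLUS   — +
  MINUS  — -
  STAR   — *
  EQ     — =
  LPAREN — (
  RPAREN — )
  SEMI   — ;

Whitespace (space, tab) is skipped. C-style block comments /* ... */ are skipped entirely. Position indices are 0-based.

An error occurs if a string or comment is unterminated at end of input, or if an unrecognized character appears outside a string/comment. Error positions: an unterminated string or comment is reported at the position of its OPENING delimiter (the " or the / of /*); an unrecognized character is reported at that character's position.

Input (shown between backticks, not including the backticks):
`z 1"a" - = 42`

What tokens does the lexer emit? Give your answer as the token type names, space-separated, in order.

Answer: ID NUM STR MINUS EQ NUM

Derivation:
pos=0: emit ID 'z' (now at pos=1)
pos=2: emit NUM '1' (now at pos=3)
pos=3: enter STRING mode
pos=3: emit STR "a" (now at pos=6)
pos=7: emit MINUS '-'
pos=9: emit EQ '='
pos=11: emit NUM '42' (now at pos=13)
DONE. 6 tokens: [ID, NUM, STR, MINUS, EQ, NUM]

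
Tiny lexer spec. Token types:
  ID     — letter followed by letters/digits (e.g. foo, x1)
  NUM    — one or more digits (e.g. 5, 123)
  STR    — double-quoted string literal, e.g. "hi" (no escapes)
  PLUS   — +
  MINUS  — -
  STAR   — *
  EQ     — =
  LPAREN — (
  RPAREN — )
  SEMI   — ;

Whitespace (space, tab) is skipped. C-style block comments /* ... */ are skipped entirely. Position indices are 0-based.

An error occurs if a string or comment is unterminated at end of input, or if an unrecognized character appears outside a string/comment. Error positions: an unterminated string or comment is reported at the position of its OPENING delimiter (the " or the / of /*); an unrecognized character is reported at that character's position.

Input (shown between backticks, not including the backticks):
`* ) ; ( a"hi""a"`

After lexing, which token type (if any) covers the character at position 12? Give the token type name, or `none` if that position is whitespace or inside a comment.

pos=0: emit STAR '*'
pos=2: emit RPAREN ')'
pos=4: emit SEMI ';'
pos=6: emit LPAREN '('
pos=8: emit ID 'a' (now at pos=9)
pos=9: enter STRING mode
pos=9: emit STR "hi" (now at pos=13)
pos=13: enter STRING mode
pos=13: emit STR "a" (now at pos=16)
DONE. 7 tokens: [STAR, RPAREN, SEMI, LPAREN, ID, STR, STR]
Position 12: char is '"' -> STR

Answer: STR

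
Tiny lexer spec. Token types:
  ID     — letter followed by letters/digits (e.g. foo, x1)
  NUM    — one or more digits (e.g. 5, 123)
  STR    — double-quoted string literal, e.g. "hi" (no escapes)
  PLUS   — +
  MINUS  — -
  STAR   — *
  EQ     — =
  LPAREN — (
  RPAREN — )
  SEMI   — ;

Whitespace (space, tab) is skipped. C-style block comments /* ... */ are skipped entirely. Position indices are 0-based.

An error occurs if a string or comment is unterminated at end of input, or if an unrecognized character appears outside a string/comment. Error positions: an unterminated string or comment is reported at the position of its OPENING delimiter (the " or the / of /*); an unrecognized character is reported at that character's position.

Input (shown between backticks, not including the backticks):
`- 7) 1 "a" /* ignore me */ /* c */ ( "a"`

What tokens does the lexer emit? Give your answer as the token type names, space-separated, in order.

Answer: MINUS NUM RPAREN NUM STR LPAREN STR

Derivation:
pos=0: emit MINUS '-'
pos=2: emit NUM '7' (now at pos=3)
pos=3: emit RPAREN ')'
pos=5: emit NUM '1' (now at pos=6)
pos=7: enter STRING mode
pos=7: emit STR "a" (now at pos=10)
pos=11: enter COMMENT mode (saw '/*')
exit COMMENT mode (now at pos=26)
pos=27: enter COMMENT mode (saw '/*')
exit COMMENT mode (now at pos=34)
pos=35: emit LPAREN '('
pos=37: enter STRING mode
pos=37: emit STR "a" (now at pos=40)
DONE. 7 tokens: [MINUS, NUM, RPAREN, NUM, STR, LPAREN, STR]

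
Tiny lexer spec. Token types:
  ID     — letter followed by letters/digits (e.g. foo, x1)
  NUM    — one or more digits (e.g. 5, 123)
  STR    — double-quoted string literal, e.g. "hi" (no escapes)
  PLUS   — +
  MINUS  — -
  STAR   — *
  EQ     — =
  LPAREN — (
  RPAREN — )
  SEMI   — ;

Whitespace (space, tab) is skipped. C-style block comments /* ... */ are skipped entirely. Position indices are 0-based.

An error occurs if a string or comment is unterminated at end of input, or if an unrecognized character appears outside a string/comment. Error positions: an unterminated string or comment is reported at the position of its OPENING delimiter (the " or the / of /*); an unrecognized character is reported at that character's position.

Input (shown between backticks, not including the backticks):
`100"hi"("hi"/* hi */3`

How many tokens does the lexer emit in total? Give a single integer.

pos=0: emit NUM '100' (now at pos=3)
pos=3: enter STRING mode
pos=3: emit STR "hi" (now at pos=7)
pos=7: emit LPAREN '('
pos=8: enter STRING mode
pos=8: emit STR "hi" (now at pos=12)
pos=12: enter COMMENT mode (saw '/*')
exit COMMENT mode (now at pos=20)
pos=20: emit NUM '3' (now at pos=21)
DONE. 5 tokens: [NUM, STR, LPAREN, STR, NUM]

Answer: 5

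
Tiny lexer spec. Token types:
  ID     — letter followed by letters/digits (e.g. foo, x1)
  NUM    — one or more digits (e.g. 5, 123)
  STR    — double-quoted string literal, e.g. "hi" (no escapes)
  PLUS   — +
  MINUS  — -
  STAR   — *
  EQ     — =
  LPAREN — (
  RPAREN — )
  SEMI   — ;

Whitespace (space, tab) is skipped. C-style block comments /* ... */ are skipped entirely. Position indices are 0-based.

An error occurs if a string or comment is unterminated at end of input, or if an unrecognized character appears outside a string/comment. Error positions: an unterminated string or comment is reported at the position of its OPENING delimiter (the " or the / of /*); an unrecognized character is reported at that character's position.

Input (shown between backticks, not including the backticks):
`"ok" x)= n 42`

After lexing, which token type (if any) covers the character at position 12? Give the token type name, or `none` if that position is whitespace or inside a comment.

pos=0: enter STRING mode
pos=0: emit STR "ok" (now at pos=4)
pos=5: emit ID 'x' (now at pos=6)
pos=6: emit RPAREN ')'
pos=7: emit EQ '='
pos=9: emit ID 'n' (now at pos=10)
pos=11: emit NUM '42' (now at pos=13)
DONE. 6 tokens: [STR, ID, RPAREN, EQ, ID, NUM]
Position 12: char is '2' -> NUM

Answer: NUM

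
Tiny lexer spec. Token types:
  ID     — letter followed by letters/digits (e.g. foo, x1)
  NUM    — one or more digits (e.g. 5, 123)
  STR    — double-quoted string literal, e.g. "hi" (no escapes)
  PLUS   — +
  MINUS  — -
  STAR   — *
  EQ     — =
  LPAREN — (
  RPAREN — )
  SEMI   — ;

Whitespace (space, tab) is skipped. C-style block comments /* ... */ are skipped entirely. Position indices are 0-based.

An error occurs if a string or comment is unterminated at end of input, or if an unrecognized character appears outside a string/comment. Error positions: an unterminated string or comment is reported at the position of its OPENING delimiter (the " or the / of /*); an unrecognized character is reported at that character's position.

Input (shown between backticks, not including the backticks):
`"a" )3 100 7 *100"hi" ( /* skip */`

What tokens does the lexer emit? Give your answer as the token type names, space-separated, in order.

pos=0: enter STRING mode
pos=0: emit STR "a" (now at pos=3)
pos=4: emit RPAREN ')'
pos=5: emit NUM '3' (now at pos=6)
pos=7: emit NUM '100' (now at pos=10)
pos=11: emit NUM '7' (now at pos=12)
pos=13: emit STAR '*'
pos=14: emit NUM '100' (now at pos=17)
pos=17: enter STRING mode
pos=17: emit STR "hi" (now at pos=21)
pos=22: emit LPAREN '('
pos=24: enter COMMENT mode (saw '/*')
exit COMMENT mode (now at pos=34)
DONE. 9 tokens: [STR, RPAREN, NUM, NUM, NUM, STAR, NUM, STR, LPAREN]

Answer: STR RPAREN NUM NUM NUM STAR NUM STR LPAREN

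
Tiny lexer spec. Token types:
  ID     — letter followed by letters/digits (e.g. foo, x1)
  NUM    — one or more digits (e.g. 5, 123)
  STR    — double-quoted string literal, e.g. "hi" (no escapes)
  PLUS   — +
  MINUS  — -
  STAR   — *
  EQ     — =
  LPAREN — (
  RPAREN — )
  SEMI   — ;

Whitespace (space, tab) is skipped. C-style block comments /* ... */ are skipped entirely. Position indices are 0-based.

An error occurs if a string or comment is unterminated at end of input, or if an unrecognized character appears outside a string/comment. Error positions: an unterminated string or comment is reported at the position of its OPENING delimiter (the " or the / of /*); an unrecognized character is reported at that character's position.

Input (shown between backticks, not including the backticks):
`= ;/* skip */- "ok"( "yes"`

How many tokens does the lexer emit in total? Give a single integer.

pos=0: emit EQ '='
pos=2: emit SEMI ';'
pos=3: enter COMMENT mode (saw '/*')
exit COMMENT mode (now at pos=13)
pos=13: emit MINUS '-'
pos=15: enter STRING mode
pos=15: emit STR "ok" (now at pos=19)
pos=19: emit LPAREN '('
pos=21: enter STRING mode
pos=21: emit STR "yes" (now at pos=26)
DONE. 6 tokens: [EQ, SEMI, MINUS, STR, LPAREN, STR]

Answer: 6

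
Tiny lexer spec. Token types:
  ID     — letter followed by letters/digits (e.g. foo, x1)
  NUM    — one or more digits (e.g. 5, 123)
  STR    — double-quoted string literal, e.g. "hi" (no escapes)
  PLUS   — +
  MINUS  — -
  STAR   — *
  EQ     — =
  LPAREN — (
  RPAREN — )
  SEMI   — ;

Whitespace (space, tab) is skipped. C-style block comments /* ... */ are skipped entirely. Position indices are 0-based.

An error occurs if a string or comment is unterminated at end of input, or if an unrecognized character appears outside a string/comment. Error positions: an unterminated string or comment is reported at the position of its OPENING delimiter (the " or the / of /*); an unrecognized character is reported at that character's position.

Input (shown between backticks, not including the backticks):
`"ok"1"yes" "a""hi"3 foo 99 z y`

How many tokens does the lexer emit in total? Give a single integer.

pos=0: enter STRING mode
pos=0: emit STR "ok" (now at pos=4)
pos=4: emit NUM '1' (now at pos=5)
pos=5: enter STRING mode
pos=5: emit STR "yes" (now at pos=10)
pos=11: enter STRING mode
pos=11: emit STR "a" (now at pos=14)
pos=14: enter STRING mode
pos=14: emit STR "hi" (now at pos=18)
pos=18: emit NUM '3' (now at pos=19)
pos=20: emit ID 'foo' (now at pos=23)
pos=24: emit NUM '99' (now at pos=26)
pos=27: emit ID 'z' (now at pos=28)
pos=29: emit ID 'y' (now at pos=30)
DONE. 10 tokens: [STR, NUM, STR, STR, STR, NUM, ID, NUM, ID, ID]

Answer: 10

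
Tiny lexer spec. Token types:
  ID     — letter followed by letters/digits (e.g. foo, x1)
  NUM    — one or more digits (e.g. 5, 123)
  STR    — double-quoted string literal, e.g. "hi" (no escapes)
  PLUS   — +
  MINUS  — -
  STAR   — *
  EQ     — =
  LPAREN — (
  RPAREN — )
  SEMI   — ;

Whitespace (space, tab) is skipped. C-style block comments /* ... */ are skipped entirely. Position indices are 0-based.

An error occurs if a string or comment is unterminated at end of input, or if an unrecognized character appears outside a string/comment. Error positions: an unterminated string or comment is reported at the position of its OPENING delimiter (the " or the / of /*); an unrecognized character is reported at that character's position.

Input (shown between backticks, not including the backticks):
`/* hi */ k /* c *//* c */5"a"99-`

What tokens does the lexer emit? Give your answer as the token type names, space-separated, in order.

Answer: ID NUM STR NUM MINUS

Derivation:
pos=0: enter COMMENT mode (saw '/*')
exit COMMENT mode (now at pos=8)
pos=9: emit ID 'k' (now at pos=10)
pos=11: enter COMMENT mode (saw '/*')
exit COMMENT mode (now at pos=18)
pos=18: enter COMMENT mode (saw '/*')
exit COMMENT mode (now at pos=25)
pos=25: emit NUM '5' (now at pos=26)
pos=26: enter STRING mode
pos=26: emit STR "a" (now at pos=29)
pos=29: emit NUM '99' (now at pos=31)
pos=31: emit MINUS '-'
DONE. 5 tokens: [ID, NUM, STR, NUM, MINUS]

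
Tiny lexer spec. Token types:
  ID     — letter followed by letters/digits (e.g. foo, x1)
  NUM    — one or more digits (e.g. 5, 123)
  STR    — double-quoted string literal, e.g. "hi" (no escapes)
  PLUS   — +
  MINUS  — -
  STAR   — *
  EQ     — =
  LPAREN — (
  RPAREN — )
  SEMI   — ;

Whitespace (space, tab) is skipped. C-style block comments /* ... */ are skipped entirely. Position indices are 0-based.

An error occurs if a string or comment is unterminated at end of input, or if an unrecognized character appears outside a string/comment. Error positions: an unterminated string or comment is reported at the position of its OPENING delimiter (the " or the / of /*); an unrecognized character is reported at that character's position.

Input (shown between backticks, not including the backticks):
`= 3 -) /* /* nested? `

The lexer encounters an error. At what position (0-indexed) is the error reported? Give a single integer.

pos=0: emit EQ '='
pos=2: emit NUM '3' (now at pos=3)
pos=4: emit MINUS '-'
pos=5: emit RPAREN ')'
pos=7: enter COMMENT mode (saw '/*')
pos=7: ERROR — unterminated comment (reached EOF)

Answer: 7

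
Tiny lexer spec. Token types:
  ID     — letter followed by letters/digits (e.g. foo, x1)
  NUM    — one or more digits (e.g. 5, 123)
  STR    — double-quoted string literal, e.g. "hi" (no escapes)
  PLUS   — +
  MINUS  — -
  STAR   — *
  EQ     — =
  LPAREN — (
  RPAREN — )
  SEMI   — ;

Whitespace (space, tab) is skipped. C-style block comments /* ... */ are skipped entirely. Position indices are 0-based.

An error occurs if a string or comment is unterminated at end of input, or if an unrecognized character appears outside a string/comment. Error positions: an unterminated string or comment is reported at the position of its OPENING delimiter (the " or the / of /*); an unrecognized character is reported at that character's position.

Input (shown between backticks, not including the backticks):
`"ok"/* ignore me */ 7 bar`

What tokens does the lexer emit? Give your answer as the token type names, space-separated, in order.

pos=0: enter STRING mode
pos=0: emit STR "ok" (now at pos=4)
pos=4: enter COMMENT mode (saw '/*')
exit COMMENT mode (now at pos=19)
pos=20: emit NUM '7' (now at pos=21)
pos=22: emit ID 'bar' (now at pos=25)
DONE. 3 tokens: [STR, NUM, ID]

Answer: STR NUM ID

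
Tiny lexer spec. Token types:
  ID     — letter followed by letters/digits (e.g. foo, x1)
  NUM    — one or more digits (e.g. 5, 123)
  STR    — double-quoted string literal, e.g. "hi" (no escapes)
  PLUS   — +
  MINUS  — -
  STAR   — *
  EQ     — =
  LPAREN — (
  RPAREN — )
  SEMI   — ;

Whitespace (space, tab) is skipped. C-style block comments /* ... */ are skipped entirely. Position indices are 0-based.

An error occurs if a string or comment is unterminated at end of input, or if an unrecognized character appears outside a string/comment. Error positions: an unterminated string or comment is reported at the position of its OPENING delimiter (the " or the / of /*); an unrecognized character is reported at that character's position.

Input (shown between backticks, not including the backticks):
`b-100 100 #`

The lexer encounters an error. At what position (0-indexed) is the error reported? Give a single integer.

Answer: 10

Derivation:
pos=0: emit ID 'b' (now at pos=1)
pos=1: emit MINUS '-'
pos=2: emit NUM '100' (now at pos=5)
pos=6: emit NUM '100' (now at pos=9)
pos=10: ERROR — unrecognized char '#'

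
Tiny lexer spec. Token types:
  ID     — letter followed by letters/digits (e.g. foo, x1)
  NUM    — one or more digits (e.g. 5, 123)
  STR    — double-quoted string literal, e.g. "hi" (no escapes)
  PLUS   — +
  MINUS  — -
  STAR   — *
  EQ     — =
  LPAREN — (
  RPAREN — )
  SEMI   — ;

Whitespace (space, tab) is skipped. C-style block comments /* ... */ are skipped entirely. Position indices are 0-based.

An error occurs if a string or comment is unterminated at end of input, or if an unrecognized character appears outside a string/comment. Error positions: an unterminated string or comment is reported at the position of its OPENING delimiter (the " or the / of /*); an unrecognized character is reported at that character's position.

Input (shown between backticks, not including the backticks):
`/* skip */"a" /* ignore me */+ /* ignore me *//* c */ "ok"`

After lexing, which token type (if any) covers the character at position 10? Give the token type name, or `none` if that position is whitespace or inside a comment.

pos=0: enter COMMENT mode (saw '/*')
exit COMMENT mode (now at pos=10)
pos=10: enter STRING mode
pos=10: emit STR "a" (now at pos=13)
pos=14: enter COMMENT mode (saw '/*')
exit COMMENT mode (now at pos=29)
pos=29: emit PLUS '+'
pos=31: enter COMMENT mode (saw '/*')
exit COMMENT mode (now at pos=46)
pos=46: enter COMMENT mode (saw '/*')
exit COMMENT mode (now at pos=53)
pos=54: enter STRING mode
pos=54: emit STR "ok" (now at pos=58)
DONE. 3 tokens: [STR, PLUS, STR]
Position 10: char is '"' -> STR

Answer: STR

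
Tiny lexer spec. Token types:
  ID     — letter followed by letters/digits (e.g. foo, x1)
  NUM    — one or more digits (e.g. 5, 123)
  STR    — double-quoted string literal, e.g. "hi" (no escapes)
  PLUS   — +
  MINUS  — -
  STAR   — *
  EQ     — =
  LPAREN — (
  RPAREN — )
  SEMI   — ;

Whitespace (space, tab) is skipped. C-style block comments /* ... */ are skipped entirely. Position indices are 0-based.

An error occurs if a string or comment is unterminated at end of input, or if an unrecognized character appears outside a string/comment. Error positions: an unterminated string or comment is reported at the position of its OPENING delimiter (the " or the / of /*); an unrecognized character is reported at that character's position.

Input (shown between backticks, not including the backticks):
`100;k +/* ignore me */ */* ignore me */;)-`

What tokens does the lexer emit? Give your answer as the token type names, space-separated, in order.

Answer: NUM SEMI ID PLUS STAR SEMI RPAREN MINUS

Derivation:
pos=0: emit NUM '100' (now at pos=3)
pos=3: emit SEMI ';'
pos=4: emit ID 'k' (now at pos=5)
pos=6: emit PLUS '+'
pos=7: enter COMMENT mode (saw '/*')
exit COMMENT mode (now at pos=22)
pos=23: emit STAR '*'
pos=24: enter COMMENT mode (saw '/*')
exit COMMENT mode (now at pos=39)
pos=39: emit SEMI ';'
pos=40: emit RPAREN ')'
pos=41: emit MINUS '-'
DONE. 8 tokens: [NUM, SEMI, ID, PLUS, STAR, SEMI, RPAREN, MINUS]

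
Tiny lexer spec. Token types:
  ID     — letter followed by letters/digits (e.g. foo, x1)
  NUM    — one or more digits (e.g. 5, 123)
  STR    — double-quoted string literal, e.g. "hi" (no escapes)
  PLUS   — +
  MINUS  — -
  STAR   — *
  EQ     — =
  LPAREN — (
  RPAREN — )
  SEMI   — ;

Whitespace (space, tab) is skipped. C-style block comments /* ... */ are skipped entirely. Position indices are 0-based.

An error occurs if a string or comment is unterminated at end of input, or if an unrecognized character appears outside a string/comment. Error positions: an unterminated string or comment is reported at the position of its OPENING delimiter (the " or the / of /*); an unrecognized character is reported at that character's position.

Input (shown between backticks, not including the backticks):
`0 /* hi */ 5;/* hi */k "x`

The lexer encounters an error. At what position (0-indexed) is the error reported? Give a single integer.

pos=0: emit NUM '0' (now at pos=1)
pos=2: enter COMMENT mode (saw '/*')
exit COMMENT mode (now at pos=10)
pos=11: emit NUM '5' (now at pos=12)
pos=12: emit SEMI ';'
pos=13: enter COMMENT mode (saw '/*')
exit COMMENT mode (now at pos=21)
pos=21: emit ID 'k' (now at pos=22)
pos=23: enter STRING mode
pos=23: ERROR — unterminated string

Answer: 23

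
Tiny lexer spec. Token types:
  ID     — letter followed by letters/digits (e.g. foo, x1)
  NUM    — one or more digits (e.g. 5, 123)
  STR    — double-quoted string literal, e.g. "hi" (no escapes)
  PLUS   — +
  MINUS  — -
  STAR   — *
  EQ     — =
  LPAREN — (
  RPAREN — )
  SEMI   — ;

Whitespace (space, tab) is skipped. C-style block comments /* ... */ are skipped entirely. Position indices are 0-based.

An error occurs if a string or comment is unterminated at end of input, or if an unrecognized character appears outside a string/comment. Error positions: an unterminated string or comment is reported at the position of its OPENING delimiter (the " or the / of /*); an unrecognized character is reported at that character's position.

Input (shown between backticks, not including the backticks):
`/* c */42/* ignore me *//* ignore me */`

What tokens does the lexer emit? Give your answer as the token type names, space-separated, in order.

pos=0: enter COMMENT mode (saw '/*')
exit COMMENT mode (now at pos=7)
pos=7: emit NUM '42' (now at pos=9)
pos=9: enter COMMENT mode (saw '/*')
exit COMMENT mode (now at pos=24)
pos=24: enter COMMENT mode (saw '/*')
exit COMMENT mode (now at pos=39)
DONE. 1 tokens: [NUM]

Answer: NUM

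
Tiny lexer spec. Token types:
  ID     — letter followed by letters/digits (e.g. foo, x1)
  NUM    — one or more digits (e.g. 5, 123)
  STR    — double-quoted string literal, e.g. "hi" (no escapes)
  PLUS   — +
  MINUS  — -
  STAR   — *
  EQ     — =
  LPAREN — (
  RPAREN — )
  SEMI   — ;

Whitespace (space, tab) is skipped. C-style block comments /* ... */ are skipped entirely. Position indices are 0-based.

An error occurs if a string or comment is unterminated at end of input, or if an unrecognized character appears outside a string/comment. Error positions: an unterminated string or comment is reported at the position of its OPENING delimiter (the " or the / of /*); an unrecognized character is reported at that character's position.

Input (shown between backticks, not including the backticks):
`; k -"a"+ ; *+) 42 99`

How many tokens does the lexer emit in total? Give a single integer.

Answer: 11

Derivation:
pos=0: emit SEMI ';'
pos=2: emit ID 'k' (now at pos=3)
pos=4: emit MINUS '-'
pos=5: enter STRING mode
pos=5: emit STR "a" (now at pos=8)
pos=8: emit PLUS '+'
pos=10: emit SEMI ';'
pos=12: emit STAR '*'
pos=13: emit PLUS '+'
pos=14: emit RPAREN ')'
pos=16: emit NUM '42' (now at pos=18)
pos=19: emit NUM '99' (now at pos=21)
DONE. 11 tokens: [SEMI, ID, MINUS, STR, PLUS, SEMI, STAR, PLUS, RPAREN, NUM, NUM]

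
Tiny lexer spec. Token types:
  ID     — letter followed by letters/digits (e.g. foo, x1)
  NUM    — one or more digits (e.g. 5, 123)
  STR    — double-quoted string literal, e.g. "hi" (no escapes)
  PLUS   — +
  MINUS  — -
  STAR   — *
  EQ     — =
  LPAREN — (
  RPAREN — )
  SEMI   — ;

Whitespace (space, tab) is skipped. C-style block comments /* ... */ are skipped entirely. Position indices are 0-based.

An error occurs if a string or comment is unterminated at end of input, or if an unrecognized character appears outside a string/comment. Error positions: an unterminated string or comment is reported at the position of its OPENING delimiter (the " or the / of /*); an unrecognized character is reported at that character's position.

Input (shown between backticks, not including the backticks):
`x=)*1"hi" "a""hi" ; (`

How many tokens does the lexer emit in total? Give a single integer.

Answer: 10

Derivation:
pos=0: emit ID 'x' (now at pos=1)
pos=1: emit EQ '='
pos=2: emit RPAREN ')'
pos=3: emit STAR '*'
pos=4: emit NUM '1' (now at pos=5)
pos=5: enter STRING mode
pos=5: emit STR "hi" (now at pos=9)
pos=10: enter STRING mode
pos=10: emit STR "a" (now at pos=13)
pos=13: enter STRING mode
pos=13: emit STR "hi" (now at pos=17)
pos=18: emit SEMI ';'
pos=20: emit LPAREN '('
DONE. 10 tokens: [ID, EQ, RPAREN, STAR, NUM, STR, STR, STR, SEMI, LPAREN]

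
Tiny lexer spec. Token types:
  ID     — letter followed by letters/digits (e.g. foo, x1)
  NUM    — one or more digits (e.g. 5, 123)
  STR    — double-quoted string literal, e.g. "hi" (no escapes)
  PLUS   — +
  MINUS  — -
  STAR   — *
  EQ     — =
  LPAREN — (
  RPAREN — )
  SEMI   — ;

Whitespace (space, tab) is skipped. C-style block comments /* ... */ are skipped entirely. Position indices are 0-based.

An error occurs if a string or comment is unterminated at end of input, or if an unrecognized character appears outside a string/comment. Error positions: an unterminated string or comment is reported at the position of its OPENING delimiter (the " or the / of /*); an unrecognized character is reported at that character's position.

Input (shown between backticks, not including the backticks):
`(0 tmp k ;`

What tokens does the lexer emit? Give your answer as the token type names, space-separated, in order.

pos=0: emit LPAREN '('
pos=1: emit NUM '0' (now at pos=2)
pos=3: emit ID 'tmp' (now at pos=6)
pos=7: emit ID 'k' (now at pos=8)
pos=9: emit SEMI ';'
DONE. 5 tokens: [LPAREN, NUM, ID, ID, SEMI]

Answer: LPAREN NUM ID ID SEMI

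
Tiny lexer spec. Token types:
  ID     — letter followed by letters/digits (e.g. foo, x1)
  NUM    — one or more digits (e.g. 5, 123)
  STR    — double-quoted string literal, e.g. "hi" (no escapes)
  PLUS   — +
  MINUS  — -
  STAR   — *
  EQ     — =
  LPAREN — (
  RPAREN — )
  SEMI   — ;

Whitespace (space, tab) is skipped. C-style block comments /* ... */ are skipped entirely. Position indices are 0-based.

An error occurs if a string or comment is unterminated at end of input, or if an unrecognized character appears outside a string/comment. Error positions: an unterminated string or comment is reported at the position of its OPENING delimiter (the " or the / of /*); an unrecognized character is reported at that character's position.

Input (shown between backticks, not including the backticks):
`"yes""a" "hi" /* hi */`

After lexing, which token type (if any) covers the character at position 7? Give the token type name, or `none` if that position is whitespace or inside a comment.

Answer: STR

Derivation:
pos=0: enter STRING mode
pos=0: emit STR "yes" (now at pos=5)
pos=5: enter STRING mode
pos=5: emit STR "a" (now at pos=8)
pos=9: enter STRING mode
pos=9: emit STR "hi" (now at pos=13)
pos=14: enter COMMENT mode (saw '/*')
exit COMMENT mode (now at pos=22)
DONE. 3 tokens: [STR, STR, STR]
Position 7: char is '"' -> STR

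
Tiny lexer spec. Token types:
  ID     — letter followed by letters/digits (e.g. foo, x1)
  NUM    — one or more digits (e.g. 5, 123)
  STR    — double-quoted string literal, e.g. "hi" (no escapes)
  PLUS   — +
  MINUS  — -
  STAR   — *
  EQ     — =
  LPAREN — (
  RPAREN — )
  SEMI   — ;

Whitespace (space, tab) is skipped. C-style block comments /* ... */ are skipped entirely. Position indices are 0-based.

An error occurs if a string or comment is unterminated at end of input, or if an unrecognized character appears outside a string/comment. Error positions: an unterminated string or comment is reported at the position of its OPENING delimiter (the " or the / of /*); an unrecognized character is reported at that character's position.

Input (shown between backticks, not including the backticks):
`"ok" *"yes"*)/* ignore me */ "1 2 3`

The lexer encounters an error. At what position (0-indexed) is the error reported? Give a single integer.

Answer: 29

Derivation:
pos=0: enter STRING mode
pos=0: emit STR "ok" (now at pos=4)
pos=5: emit STAR '*'
pos=6: enter STRING mode
pos=6: emit STR "yes" (now at pos=11)
pos=11: emit STAR '*'
pos=12: emit RPAREN ')'
pos=13: enter COMMENT mode (saw '/*')
exit COMMENT mode (now at pos=28)
pos=29: enter STRING mode
pos=29: ERROR — unterminated string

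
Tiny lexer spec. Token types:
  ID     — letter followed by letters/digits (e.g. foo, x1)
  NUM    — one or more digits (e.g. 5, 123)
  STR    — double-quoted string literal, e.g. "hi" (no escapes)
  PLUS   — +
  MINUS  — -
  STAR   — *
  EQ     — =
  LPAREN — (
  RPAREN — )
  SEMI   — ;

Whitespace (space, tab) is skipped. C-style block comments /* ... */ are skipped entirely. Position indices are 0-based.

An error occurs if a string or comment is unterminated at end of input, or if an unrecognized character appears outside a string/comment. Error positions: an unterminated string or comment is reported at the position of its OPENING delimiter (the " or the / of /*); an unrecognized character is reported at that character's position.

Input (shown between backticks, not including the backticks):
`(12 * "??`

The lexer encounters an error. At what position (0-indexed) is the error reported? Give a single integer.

Answer: 6

Derivation:
pos=0: emit LPAREN '('
pos=1: emit NUM '12' (now at pos=3)
pos=4: emit STAR '*'
pos=6: enter STRING mode
pos=6: ERROR — unterminated string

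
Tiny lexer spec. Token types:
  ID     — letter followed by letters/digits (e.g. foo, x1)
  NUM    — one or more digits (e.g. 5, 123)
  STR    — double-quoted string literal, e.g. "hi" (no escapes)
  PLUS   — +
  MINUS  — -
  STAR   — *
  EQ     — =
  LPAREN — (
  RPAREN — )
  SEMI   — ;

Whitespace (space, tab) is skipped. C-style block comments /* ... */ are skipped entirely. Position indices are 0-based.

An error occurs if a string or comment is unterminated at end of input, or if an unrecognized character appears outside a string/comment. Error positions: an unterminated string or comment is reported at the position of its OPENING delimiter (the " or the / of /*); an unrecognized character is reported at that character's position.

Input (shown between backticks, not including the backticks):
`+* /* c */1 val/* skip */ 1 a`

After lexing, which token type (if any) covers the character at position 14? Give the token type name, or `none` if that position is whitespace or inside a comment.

pos=0: emit PLUS '+'
pos=1: emit STAR '*'
pos=3: enter COMMENT mode (saw '/*')
exit COMMENT mode (now at pos=10)
pos=10: emit NUM '1' (now at pos=11)
pos=12: emit ID 'val' (now at pos=15)
pos=15: enter COMMENT mode (saw '/*')
exit COMMENT mode (now at pos=25)
pos=26: emit NUM '1' (now at pos=27)
pos=28: emit ID 'a' (now at pos=29)
DONE. 6 tokens: [PLUS, STAR, NUM, ID, NUM, ID]
Position 14: char is 'l' -> ID

Answer: ID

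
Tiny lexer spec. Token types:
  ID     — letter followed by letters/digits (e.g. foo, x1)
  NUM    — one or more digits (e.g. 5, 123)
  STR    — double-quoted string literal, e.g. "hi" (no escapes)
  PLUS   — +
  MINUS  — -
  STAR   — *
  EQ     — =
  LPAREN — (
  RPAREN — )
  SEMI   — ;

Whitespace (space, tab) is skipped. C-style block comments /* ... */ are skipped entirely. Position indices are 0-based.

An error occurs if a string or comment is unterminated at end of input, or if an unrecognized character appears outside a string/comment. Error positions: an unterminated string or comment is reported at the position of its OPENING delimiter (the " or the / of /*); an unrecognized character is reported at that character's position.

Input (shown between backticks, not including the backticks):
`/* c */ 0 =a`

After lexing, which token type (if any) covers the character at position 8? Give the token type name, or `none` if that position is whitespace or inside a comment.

pos=0: enter COMMENT mode (saw '/*')
exit COMMENT mode (now at pos=7)
pos=8: emit NUM '0' (now at pos=9)
pos=10: emit EQ '='
pos=11: emit ID 'a' (now at pos=12)
DONE. 3 tokens: [NUM, EQ, ID]
Position 8: char is '0' -> NUM

Answer: NUM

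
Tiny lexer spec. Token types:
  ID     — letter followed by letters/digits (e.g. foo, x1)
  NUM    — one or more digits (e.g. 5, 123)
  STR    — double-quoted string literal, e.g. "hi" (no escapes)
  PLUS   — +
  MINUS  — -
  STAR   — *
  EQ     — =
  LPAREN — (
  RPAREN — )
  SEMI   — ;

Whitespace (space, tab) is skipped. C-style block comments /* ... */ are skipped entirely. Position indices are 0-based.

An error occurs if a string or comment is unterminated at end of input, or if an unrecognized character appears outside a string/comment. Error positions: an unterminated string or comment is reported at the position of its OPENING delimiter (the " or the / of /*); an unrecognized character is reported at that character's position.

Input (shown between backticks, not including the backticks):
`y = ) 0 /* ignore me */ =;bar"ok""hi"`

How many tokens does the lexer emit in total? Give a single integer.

pos=0: emit ID 'y' (now at pos=1)
pos=2: emit EQ '='
pos=4: emit RPAREN ')'
pos=6: emit NUM '0' (now at pos=7)
pos=8: enter COMMENT mode (saw '/*')
exit COMMENT mode (now at pos=23)
pos=24: emit EQ '='
pos=25: emit SEMI ';'
pos=26: emit ID 'bar' (now at pos=29)
pos=29: enter STRING mode
pos=29: emit STR "ok" (now at pos=33)
pos=33: enter STRING mode
pos=33: emit STR "hi" (now at pos=37)
DONE. 9 tokens: [ID, EQ, RPAREN, NUM, EQ, SEMI, ID, STR, STR]

Answer: 9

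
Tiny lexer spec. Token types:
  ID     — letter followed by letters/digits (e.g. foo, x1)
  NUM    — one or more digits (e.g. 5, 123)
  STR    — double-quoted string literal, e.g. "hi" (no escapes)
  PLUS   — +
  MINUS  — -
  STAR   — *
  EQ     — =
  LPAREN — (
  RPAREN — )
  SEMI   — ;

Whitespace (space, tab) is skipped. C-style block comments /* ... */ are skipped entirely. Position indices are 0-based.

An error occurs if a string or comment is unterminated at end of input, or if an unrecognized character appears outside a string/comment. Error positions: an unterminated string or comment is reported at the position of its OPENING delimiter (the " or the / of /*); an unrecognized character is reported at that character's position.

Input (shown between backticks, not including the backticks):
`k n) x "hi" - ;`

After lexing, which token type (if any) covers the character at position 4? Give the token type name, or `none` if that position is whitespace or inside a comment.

Answer: none

Derivation:
pos=0: emit ID 'k' (now at pos=1)
pos=2: emit ID 'n' (now at pos=3)
pos=3: emit RPAREN ')'
pos=5: emit ID 'x' (now at pos=6)
pos=7: enter STRING mode
pos=7: emit STR "hi" (now at pos=11)
pos=12: emit MINUS '-'
pos=14: emit SEMI ';'
DONE. 7 tokens: [ID, ID, RPAREN, ID, STR, MINUS, SEMI]
Position 4: char is ' ' -> none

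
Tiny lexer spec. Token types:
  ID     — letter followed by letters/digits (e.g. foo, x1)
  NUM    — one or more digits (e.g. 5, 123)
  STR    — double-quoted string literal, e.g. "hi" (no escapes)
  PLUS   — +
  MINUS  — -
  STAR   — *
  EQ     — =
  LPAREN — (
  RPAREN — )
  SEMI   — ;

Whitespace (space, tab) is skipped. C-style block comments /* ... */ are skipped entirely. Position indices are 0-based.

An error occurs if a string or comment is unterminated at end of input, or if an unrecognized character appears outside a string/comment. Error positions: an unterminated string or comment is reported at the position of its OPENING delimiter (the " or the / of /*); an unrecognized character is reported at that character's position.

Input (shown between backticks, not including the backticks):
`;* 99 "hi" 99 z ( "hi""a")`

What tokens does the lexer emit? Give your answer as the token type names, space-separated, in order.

pos=0: emit SEMI ';'
pos=1: emit STAR '*'
pos=3: emit NUM '99' (now at pos=5)
pos=6: enter STRING mode
pos=6: emit STR "hi" (now at pos=10)
pos=11: emit NUM '99' (now at pos=13)
pos=14: emit ID 'z' (now at pos=15)
pos=16: emit LPAREN '('
pos=18: enter STRING mode
pos=18: emit STR "hi" (now at pos=22)
pos=22: enter STRING mode
pos=22: emit STR "a" (now at pos=25)
pos=25: emit RPAREN ')'
DONE. 10 tokens: [SEMI, STAR, NUM, STR, NUM, ID, LPAREN, STR, STR, RPAREN]

Answer: SEMI STAR NUM STR NUM ID LPAREN STR STR RPAREN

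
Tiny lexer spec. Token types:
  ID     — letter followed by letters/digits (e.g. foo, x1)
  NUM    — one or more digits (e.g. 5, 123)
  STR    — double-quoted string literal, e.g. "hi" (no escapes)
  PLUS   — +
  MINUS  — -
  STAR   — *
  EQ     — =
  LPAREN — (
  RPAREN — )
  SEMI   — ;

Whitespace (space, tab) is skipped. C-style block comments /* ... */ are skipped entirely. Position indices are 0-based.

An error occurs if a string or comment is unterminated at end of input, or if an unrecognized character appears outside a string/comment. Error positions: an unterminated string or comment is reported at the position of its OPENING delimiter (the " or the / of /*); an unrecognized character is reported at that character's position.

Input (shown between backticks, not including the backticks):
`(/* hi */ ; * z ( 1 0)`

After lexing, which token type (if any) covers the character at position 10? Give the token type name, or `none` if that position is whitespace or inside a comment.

Answer: SEMI

Derivation:
pos=0: emit LPAREN '('
pos=1: enter COMMENT mode (saw '/*')
exit COMMENT mode (now at pos=9)
pos=10: emit SEMI ';'
pos=12: emit STAR '*'
pos=14: emit ID 'z' (now at pos=15)
pos=16: emit LPAREN '('
pos=18: emit NUM '1' (now at pos=19)
pos=20: emit NUM '0' (now at pos=21)
pos=21: emit RPAREN ')'
DONE. 8 tokens: [LPAREN, SEMI, STAR, ID, LPAREN, NUM, NUM, RPAREN]
Position 10: char is ';' -> SEMI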